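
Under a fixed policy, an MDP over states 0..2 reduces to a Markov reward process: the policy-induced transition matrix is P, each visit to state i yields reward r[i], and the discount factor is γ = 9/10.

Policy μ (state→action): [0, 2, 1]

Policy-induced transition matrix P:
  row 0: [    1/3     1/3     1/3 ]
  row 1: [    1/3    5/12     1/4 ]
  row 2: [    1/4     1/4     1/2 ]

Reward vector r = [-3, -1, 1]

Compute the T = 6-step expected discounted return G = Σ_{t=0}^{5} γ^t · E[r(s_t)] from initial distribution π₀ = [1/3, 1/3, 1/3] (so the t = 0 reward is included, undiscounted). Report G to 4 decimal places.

G = -4.2313

t=0: π = [0.3333, 0.3333, 0.3333], E[r] = -1.0000, γ^t·E[r] = -1.000000, running G = -1.000000
t=1: π = [0.3056, 0.3333, 0.3611], E[r] = -0.8889, γ^t·E[r] = -0.800000, running G = -1.800000
t=2: π = [0.3032, 0.3310, 0.3657], E[r] = -0.8750, γ^t·E[r] = -0.708750, running G = -2.508750
t=3: π = [0.3029, 0.3304, 0.3667], E[r] = -0.8723, γ^t·E[r] = -0.635906, running G = -3.144656
t=4: π = [0.3028, 0.3303, 0.3669], E[r] = -0.8717, γ^t·E[r] = -0.571936, running G = -3.716592
t=5: π = [0.3028, 0.3303, 0.3670], E[r] = -0.8716, γ^t·E[r] = -0.514668, running G = -4.231260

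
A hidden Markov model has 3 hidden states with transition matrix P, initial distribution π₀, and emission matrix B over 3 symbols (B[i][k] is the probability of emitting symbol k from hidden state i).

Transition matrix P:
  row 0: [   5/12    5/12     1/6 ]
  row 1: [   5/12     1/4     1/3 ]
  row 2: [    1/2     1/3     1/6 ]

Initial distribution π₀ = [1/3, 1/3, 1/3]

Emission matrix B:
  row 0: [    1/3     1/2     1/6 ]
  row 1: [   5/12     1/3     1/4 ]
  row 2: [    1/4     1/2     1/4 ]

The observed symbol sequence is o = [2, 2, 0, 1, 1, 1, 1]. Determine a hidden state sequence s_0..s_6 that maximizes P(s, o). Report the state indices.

t=0: δ = [5.556e-02, 8.333e-02, 8.333e-02]  (obs o_0=2)
t=1: δ = [6.944e-03, 6.944e-03, 6.944e-03]  ψ = [2, 2, 1]  (obs o_1=2)
t=2: δ = [1.157e-03, 1.206e-03, 5.787e-04]  ψ = [2, 0, 1]  (obs o_2=0)
t=3: δ = [2.512e-04, 1.608e-04, 2.009e-04]  ψ = [1, 0, 1]  (obs o_3=1)
t=4: δ = [5.233e-05, 3.489e-05, 2.679e-05]  ψ = [0, 0, 1]  (obs o_4=1)
t=5: δ = [1.090e-05, 7.268e-06, 5.814e-06]  ψ = [0, 0, 1]  (obs o_5=1)
t=6: δ = [2.271e-06, 1.514e-06, 1.211e-06]  ψ = [0, 0, 1]  (obs o_6=1)
backtrack: best end state = 0; path = [2, 0, 1, 0, 0, 0, 0]

path = [2, 0, 1, 0, 0, 0, 0]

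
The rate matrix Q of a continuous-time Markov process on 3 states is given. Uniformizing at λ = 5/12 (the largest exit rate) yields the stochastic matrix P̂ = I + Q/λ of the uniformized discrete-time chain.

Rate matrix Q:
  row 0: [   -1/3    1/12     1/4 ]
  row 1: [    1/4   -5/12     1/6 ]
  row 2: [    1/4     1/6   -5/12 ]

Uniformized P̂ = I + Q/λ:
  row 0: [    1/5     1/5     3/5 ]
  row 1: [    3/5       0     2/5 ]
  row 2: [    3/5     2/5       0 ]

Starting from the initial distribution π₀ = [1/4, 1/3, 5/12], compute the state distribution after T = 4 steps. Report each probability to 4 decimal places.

π = [0.4240, 0.2181, 0.3579]

t=0: π = [0.2500, 0.3333, 0.4167]
t=1: π = [0.5000, 0.2167, 0.2833]
t=2: π = [0.4000, 0.2133, 0.3867]
t=3: π = [0.4400, 0.2347, 0.3253]
t=4: π = [0.4240, 0.2181, 0.3579]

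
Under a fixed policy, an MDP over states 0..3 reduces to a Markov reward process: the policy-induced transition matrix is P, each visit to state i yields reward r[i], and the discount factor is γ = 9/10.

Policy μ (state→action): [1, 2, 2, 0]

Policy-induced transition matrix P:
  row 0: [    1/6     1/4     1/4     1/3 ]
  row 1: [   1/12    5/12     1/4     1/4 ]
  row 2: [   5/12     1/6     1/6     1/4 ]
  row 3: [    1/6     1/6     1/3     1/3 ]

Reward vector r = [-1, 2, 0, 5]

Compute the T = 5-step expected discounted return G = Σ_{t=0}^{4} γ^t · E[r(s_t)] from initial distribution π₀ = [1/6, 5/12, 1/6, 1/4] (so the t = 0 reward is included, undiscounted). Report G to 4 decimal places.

t=0: π = [0.1667, 0.4167, 0.1667, 0.2500], E[r] = 1.9167, γ^t·E[r] = 1.916667, running G = 1.916667
t=1: π = [0.1736, 0.2847, 0.2569, 0.2847], E[r] = 1.8194, γ^t·E[r] = 1.637500, running G = 3.554167
t=2: π = [0.2072, 0.2523, 0.2523, 0.2882], E[r] = 1.7384, γ^t·E[r] = 1.408125, running G = 4.962292
t=3: π = [0.2087, 0.2470, 0.2530, 0.2913], E[r] = 1.7417, γ^t·E[r] = 1.269703, running G = 6.231995
t=4: π = [0.2093, 0.2458, 0.2532, 0.2917], E[r] = 1.7406, γ^t·E[r] = 1.142026, running G = 7.374021

G = 7.3740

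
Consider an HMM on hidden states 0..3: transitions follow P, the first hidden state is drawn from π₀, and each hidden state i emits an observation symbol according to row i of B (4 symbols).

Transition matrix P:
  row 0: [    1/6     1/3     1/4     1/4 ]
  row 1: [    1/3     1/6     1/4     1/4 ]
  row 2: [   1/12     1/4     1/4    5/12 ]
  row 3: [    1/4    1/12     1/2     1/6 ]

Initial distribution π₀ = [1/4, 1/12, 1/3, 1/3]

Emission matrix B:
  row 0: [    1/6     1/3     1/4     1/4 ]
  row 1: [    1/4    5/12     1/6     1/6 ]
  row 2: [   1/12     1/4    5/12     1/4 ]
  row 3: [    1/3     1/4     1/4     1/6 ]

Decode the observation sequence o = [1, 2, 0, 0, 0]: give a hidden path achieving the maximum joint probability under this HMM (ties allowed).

path = [3, 2, 3, 2, 3]

t=0: δ = [8.333e-02, 3.472e-02, 8.333e-02, 8.333e-02]  (obs o_0=1)
t=1: δ = [5.208e-03, 4.630e-03, 1.736e-02, 8.681e-03]  ψ = [3, 0, 3, 2]  (obs o_1=2)
t=2: δ = [3.617e-04, 1.085e-03, 3.617e-04, 2.411e-03]  ψ = [3, 2, 2, 2]  (obs o_2=0)
t=3: δ = [1.005e-04, 5.023e-05, 1.005e-04, 1.340e-04]  ψ = [3, 3, 3, 3]  (obs o_3=0)
t=4: δ = [5.582e-06, 8.372e-06, 5.582e-06, 1.395e-05]  ψ = [3, 0, 3, 2]  (obs o_4=0)
backtrack: best end state = 3; path = [3, 2, 3, 2, 3]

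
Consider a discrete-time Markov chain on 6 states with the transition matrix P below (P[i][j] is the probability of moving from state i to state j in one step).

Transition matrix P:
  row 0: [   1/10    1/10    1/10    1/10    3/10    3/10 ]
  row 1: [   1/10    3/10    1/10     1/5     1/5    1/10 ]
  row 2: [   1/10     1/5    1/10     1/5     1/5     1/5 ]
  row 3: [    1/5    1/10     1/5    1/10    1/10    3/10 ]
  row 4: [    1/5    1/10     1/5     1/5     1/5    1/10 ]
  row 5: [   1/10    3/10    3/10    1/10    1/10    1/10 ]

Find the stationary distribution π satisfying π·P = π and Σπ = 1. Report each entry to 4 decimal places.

Balance equations π_j = Σ_i π_i·P[i][j]:
  π_0 = 1/10·π_0 + 1/10·π_1 + 1/10·π_2 + 1/5·π_3 + 1/5·π_4 + 1/10·π_5
  π_1 = 1/10·π_0 + 3/10·π_1 + 1/5·π_2 + 1/10·π_3 + 1/10·π_4 + 3/10·π_5
  π_2 = 1/10·π_0 + 1/10·π_1 + 1/10·π_2 + 1/5·π_3 + 1/5·π_4 + 3/10·π_5
  π_3 = 1/10·π_0 + 1/5·π_1 + 1/5·π_2 + 1/10·π_3 + 1/5·π_4 + 1/10·π_5
  π_4 = 3/10·π_0 + 1/5·π_1 + 1/5·π_2 + 1/10·π_3 + 1/5·π_4 + 1/10·π_5
  normalize: π_0 + π_1 + π_2 + π_3 + π_4 + π_5 = 1
Solving the linear system gives exactly π = [3675/27541, 5222/27541, 4635/27541, 4237/27541, 4972/27541, 4800/27541].

π = [0.1334, 0.1896, 0.1683, 0.1538, 0.1805, 0.1743]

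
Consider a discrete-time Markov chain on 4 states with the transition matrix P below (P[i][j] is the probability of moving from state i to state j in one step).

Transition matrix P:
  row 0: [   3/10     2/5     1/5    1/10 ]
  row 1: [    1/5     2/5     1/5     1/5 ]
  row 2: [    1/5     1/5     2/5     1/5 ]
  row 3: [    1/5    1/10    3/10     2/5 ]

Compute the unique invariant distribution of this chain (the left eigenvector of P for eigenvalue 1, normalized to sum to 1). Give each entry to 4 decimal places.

π = [0.2222, 0.2778, 0.2778, 0.2222]

Balance equations π_j = Σ_i π_i·P[i][j]:
  π_0 = 3/10·π_0 + 1/5·π_1 + 1/5·π_2 + 1/5·π_3
  π_1 = 2/5·π_0 + 2/5·π_1 + 1/5·π_2 + 1/10·π_3
  π_2 = 1/5·π_0 + 1/5·π_1 + 2/5·π_2 + 3/10·π_3
  normalize: π_0 + π_1 + π_2 + π_3 = 1
Solving the linear system gives exactly π = [2/9, 5/18, 5/18, 2/9].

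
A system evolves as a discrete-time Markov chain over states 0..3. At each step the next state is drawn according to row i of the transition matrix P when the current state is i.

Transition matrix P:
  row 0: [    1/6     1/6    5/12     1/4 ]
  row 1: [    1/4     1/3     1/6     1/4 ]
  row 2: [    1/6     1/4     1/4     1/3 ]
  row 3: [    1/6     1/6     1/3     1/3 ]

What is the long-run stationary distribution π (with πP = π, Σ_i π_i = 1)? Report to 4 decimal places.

π = [0.1857, 0.2287, 0.2868, 0.2988]

Balance equations π_j = Σ_i π_i·P[i][j]:
  π_0 = 1/6·π_0 + 1/4·π_1 + 1/6·π_2 + 1/6·π_3
  π_1 = 1/6·π_0 + 1/3·π_1 + 1/4·π_2 + 1/6·π_3
  π_2 = 5/12·π_0 + 1/6·π_1 + 1/4·π_2 + 1/3·π_3
  normalize: π_0 + π_1 + π_2 + π_3 = 1
Solving the linear system gives exactly π = [294/1583, 362/1583, 454/1583, 473/1583].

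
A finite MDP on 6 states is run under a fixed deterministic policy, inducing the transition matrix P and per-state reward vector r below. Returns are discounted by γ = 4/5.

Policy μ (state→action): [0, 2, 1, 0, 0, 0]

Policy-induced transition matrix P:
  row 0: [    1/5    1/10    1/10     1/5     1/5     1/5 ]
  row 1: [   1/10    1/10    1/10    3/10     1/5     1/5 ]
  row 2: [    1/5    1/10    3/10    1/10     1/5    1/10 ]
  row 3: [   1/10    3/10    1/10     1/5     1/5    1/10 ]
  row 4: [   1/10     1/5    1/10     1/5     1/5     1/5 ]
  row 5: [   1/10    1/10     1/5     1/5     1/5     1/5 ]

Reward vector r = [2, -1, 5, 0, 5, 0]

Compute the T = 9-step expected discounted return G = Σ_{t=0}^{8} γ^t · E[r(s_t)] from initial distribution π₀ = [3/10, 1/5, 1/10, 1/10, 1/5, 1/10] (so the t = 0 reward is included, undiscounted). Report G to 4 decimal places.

t=0: π = [0.3000, 0.2000, 0.1000, 0.1000, 0.2000, 0.1000], E[r] = 1.9000, γ^t·E[r] = 1.900000, running G = 1.900000
t=1: π = [0.1400, 0.1400, 0.1300, 0.2100, 0.2000, 0.1800], E[r] = 1.7900, γ^t·E[r] = 1.432000, running G = 3.332000
t=2: π = [0.1270, 0.1620, 0.1440, 0.2010, 0.2000, 0.1660], E[r] = 1.8120, γ^t·E[r] = 1.159680, running G = 4.491680
t=3: π = [0.1271, 0.1602, 0.1454, 0.2018, 0.2000, 0.1655], E[r] = 1.8210, γ^t·E[r] = 0.932352, running G = 5.424032
t=4: π = [0.1273, 0.1604, 0.1456, 0.2015, 0.2000, 0.1653], E[r] = 1.8223, γ^t·E[r] = 0.746410, running G = 6.170442
t=5: π = [0.1273, 0.1603, 0.1457, 0.2015, 0.2000, 0.1653], E[r] = 1.8226, γ^t·E[r] = 0.597213, running G = 6.767655
t=6: π = [0.1273, 0.1603, 0.1457, 0.2015, 0.2000, 0.1653], E[r] = 1.8226, γ^t·E[r] = 0.477782, running G = 7.245437
t=7: π = [0.1273, 0.1603, 0.1457, 0.2015, 0.2000, 0.1653], E[r] = 1.8226, γ^t·E[r] = 0.382227, running G = 7.627664
t=8: π = [0.1273, 0.1603, 0.1457, 0.2015, 0.2000, 0.1653], E[r] = 1.8226, γ^t·E[r] = 0.305782, running G = 7.933446

G = 7.9334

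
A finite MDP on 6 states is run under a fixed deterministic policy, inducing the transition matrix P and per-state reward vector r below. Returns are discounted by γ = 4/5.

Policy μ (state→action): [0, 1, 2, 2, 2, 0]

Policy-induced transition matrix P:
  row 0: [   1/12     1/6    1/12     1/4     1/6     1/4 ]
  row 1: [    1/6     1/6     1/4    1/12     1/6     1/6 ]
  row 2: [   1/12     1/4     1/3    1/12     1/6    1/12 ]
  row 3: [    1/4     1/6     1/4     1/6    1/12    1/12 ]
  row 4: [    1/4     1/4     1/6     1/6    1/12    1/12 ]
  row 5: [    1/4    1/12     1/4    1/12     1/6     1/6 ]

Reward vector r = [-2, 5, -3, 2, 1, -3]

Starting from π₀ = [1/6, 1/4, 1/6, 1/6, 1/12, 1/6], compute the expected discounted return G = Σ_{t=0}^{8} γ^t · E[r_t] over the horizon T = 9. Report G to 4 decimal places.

t=0: π = [0.1667, 0.2500, 0.1667, 0.1667, 0.0833, 0.1667], E[r] = 0.3333, γ^t·E[r] = 0.333333, running G = 0.333333
t=1: π = [0.1736, 0.1736, 0.2292, 0.1319, 0.1458, 0.1458], E[r] = -0.1944, γ^t·E[r] = -0.155556, running G = 0.177778
t=2: π = [0.1684, 0.1858, 0.2280, 0.1354, 0.1435, 0.1389], E[r] = -0.0943, γ^t·E[r] = -0.060370, running G = 0.117407
t=3: π = [0.1685, 0.1861, 0.2290, 0.1346, 0.1434, 0.1385], E[r] = -0.0962, γ^t·E[r] = -0.049259, running G = 0.068148
t=4: π = [0.1683, 0.1862, 0.2291, 0.1346, 0.1435, 0.1385], E[r] = -0.0956, γ^t·E[r] = -0.039144, running G = 0.029004
t=5: π = [0.1683, 0.1862, 0.2291, 0.1345, 0.1435, 0.1384], E[r] = -0.0956, γ^t·E[r] = -0.031330, running G = -0.002326
t=6: π = [0.1683, 0.1862, 0.2291, 0.1345, 0.1435, 0.1384], E[r] = -0.0956, γ^t·E[r] = -0.025055, running G = -0.027381
t=7: π = [0.1683, 0.1862, 0.2291, 0.1345, 0.1435, 0.1384], E[r] = -0.0956, γ^t·E[r] = -0.020045, running G = -0.047426
t=8: π = [0.1683, 0.1862, 0.2291, 0.1345, 0.1435, 0.1384], E[r] = -0.0956, γ^t·E[r] = -0.016036, running G = -0.063462

G = -0.0635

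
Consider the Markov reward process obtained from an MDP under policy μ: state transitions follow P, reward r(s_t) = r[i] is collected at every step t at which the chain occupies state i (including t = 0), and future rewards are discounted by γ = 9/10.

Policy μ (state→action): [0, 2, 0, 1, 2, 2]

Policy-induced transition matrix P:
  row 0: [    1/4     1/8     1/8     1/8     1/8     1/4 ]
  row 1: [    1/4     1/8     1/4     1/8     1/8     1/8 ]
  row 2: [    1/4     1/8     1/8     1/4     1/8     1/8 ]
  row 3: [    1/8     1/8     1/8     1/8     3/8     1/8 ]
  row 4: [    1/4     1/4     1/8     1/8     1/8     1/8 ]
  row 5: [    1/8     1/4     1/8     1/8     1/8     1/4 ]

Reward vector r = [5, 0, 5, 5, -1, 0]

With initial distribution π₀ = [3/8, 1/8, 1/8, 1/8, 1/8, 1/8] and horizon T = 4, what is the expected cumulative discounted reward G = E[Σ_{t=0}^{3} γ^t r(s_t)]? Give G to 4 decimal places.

G = 8.6915

t=0: π = [0.3750, 0.1250, 0.1250, 0.1250, 0.1250, 0.1250], E[r] = 3.0000, γ^t·E[r] = 3.000000, running G = 3.000000
t=1: π = [0.2188, 0.1563, 0.1406, 0.1406, 0.1563, 0.1875], E[r] = 2.3438, γ^t·E[r] = 2.109375, running G = 5.109375
t=2: π = [0.2090, 0.1680, 0.1445, 0.1426, 0.1602, 0.1758], E[r] = 2.3203, γ^t·E[r] = 1.879453, running G = 6.988828
t=3: π = [0.2102, 0.1670, 0.1460, 0.1431, 0.1606, 0.1731], E[r] = 2.3357, γ^t·E[r] = 1.702720, running G = 8.691549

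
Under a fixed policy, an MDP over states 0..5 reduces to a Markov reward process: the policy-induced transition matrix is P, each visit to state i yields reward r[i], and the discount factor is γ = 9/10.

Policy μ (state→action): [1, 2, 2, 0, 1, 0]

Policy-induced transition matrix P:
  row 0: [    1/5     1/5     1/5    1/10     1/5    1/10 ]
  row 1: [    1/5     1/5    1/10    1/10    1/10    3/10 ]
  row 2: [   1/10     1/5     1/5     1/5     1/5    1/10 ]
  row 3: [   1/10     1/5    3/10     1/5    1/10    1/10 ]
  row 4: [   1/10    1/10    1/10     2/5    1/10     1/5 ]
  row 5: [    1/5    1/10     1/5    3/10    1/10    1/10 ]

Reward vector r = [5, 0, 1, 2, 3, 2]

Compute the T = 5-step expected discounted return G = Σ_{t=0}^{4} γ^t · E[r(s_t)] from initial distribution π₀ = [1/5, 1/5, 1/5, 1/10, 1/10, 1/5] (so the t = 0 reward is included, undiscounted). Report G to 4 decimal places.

G = 8.4731

t=0: π = [0.2000, 0.2000, 0.2000, 0.1000, 0.1000, 0.2000], E[r] = 2.1000, γ^t·E[r] = 2.100000, running G = 2.100000
t=1: π = [0.1600, 0.1700, 0.1800, 0.2000, 0.1400, 0.1500], E[r] = 2.1000, γ^t·E[r] = 1.890000, running G = 3.990000
t=2: π = [0.1480, 0.1710, 0.1890, 0.2100, 0.1340, 0.1480], E[r] = 2.0470, γ^t·E[r] = 1.658070, running G = 5.648070
t=3: π = [0.1467, 0.1718, 0.1905, 0.2097, 0.1337, 0.1476], E[r] = 2.0397, γ^t·E[r] = 1.486941, running G = 7.135011
t=4: π = [0.1466, 0.1719, 0.1904, 0.2097, 0.1337, 0.1477], E[r] = 2.0394, γ^t·E[r] = 1.338044, running G = 8.473055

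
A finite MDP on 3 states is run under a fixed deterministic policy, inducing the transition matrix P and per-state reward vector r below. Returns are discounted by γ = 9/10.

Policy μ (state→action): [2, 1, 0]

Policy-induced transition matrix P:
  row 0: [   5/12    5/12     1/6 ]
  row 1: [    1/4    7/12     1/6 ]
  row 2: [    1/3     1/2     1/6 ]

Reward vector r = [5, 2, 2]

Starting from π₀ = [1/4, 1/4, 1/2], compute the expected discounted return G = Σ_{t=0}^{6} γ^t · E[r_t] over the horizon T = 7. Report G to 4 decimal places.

t=0: π = [0.2500, 0.2500, 0.5000], E[r] = 2.7500, γ^t·E[r] = 2.750000, running G = 2.750000
t=1: π = [0.3333, 0.5000, 0.1667], E[r] = 3.0000, γ^t·E[r] = 2.700000, running G = 5.450000
t=2: π = [0.3194, 0.5139, 0.1667], E[r] = 2.9583, γ^t·E[r] = 2.396250, running G = 7.846250
t=3: π = [0.3171, 0.5162, 0.1667], E[r] = 2.9514, γ^t·E[r] = 2.151563, running G = 9.997813
t=4: π = [0.3167, 0.5166, 0.1667], E[r] = 2.9502, γ^t·E[r] = 1.935647, running G = 11.933459
t=5: π = [0.3167, 0.5167, 0.1667], E[r] = 2.9500, γ^t·E[r] = 1.741968, running G = 13.675428
t=6: π = [0.3167, 0.5167, 0.1667], E[r] = 2.9500, γ^t·E[r] = 1.567754, running G = 15.243182

G = 15.2432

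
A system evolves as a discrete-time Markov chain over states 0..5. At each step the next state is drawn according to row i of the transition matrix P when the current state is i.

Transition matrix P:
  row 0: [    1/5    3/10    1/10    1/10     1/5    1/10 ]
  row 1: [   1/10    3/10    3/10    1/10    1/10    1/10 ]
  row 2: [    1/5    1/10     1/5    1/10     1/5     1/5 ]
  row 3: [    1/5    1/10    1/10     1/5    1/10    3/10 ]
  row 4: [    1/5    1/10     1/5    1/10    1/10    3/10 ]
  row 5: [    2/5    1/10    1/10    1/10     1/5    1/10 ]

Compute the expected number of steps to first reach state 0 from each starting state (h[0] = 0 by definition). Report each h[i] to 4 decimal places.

First-step conditioning: h[0] = 0; for i ≠ 0, h[i] = 1 + Σ_k P[i][k]·h[k].
  h[1] = 1 + 3/10·h[1] + 3/10·h[2] + 1/10·h[3] + 1/10·h[4] + 1/10·h[5]
  h[2] = 1 + 1/10·h[1] + 1/5·h[2] + 1/10·h[3] + 1/5·h[4] + 1/5·h[5]
  h[3] = 1 + 1/10·h[1] + 1/10·h[2] + 1/5·h[3] + 1/10·h[4] + 3/10·h[5]
  h[4] = 1 + 1/10·h[1] + 1/5·h[2] + 1/10·h[3] + 1/10·h[4] + 3/10·h[5]
  h[5] = 1 + 1/10·h[1] + 1/10·h[2] + 1/10·h[3] + 1/5·h[4] + 1/10·h[5]
Solving the 5×5 linear system over states ≠ 0 gives exactly h = [0, 20034/3947, 17424/3947, 17104/3947, 17136/3947, 14256/3947] (h[0] = 0 is the target).

h = [0.0000, 5.0758, 4.4145, 4.3334, 4.3415, 3.6119]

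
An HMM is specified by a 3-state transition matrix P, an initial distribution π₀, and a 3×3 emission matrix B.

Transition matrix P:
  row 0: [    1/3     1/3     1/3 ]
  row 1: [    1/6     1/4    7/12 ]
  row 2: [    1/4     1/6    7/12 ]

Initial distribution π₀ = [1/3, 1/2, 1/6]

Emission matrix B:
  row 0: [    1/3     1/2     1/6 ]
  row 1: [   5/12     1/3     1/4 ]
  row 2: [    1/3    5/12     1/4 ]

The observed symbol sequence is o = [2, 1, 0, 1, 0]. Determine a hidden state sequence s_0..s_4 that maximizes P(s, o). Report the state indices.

t=0: δ = [5.556e-02, 1.250e-01, 4.167e-02]  (obs o_0=2)
t=1: δ = [1.042e-02, 1.042e-02, 3.038e-02]  ψ = [1, 1, 1]  (obs o_1=1)
t=2: δ = [2.532e-03, 2.110e-03, 5.908e-03]  ψ = [2, 2, 2]  (obs o_2=0)
t=3: δ = [7.385e-04, 3.282e-04, 1.436e-03]  ψ = [2, 2, 2]  (obs o_3=1)
t=4: δ = [1.197e-04, 1.026e-04, 2.792e-04]  ψ = [2, 0, 2]  (obs o_4=0)
backtrack: best end state = 2; path = [1, 2, 2, 2, 2]

path = [1, 2, 2, 2, 2]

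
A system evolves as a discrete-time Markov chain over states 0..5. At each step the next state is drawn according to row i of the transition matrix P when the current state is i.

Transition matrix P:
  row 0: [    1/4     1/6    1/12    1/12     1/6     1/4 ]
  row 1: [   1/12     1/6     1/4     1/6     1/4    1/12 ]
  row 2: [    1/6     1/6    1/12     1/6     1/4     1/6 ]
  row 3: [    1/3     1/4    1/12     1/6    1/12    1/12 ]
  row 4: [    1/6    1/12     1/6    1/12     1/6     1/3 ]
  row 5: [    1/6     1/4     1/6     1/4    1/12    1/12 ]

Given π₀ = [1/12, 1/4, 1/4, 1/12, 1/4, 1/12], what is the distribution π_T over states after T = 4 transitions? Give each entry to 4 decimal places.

π = [0.1930, 0.1795, 0.1412, 0.1508, 0.1668, 0.1688]

t=0: π = [0.0833, 0.2500, 0.2500, 0.0833, 0.2500, 0.0833]
t=1: π = [0.1667, 0.1597, 0.1528, 0.1458, 0.1944, 0.1806]
t=2: π = [0.1916, 0.1777, 0.1412, 0.1516, 0.1655, 0.1725]
t=3: π = [0.1931, 0.1799, 0.1411, 0.1513, 0.1662, 0.1684]
t=4: π = [0.1930, 0.1795, 0.1412, 0.1508, 0.1668, 0.1688]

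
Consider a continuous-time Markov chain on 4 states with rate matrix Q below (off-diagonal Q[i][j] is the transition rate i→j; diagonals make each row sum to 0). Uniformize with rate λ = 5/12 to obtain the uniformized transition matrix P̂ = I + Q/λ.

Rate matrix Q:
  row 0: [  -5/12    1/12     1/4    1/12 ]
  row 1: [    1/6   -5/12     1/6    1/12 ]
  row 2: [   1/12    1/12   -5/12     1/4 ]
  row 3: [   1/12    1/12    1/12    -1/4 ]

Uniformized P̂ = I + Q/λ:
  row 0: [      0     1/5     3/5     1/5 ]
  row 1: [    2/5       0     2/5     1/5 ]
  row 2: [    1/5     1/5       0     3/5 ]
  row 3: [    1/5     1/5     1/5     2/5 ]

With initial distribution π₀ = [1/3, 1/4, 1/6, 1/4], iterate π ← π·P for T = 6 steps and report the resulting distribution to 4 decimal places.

t=0: π = [0.3333, 0.2500, 0.1667, 0.2500]
t=1: π = [0.1833, 0.1500, 0.3500, 0.3167]
t=2: π = [0.1933, 0.1700, 0.2333, 0.4033]
t=3: π = [0.1953, 0.1660, 0.2647, 0.3740]
t=4: π = [0.1941, 0.1668, 0.2584, 0.3807]
t=5: π = [0.1945, 0.1666, 0.2593, 0.3795]
t=6: π = [0.1944, 0.1667, 0.2593, 0.3796]

π = [0.1944, 0.1667, 0.2593, 0.3796]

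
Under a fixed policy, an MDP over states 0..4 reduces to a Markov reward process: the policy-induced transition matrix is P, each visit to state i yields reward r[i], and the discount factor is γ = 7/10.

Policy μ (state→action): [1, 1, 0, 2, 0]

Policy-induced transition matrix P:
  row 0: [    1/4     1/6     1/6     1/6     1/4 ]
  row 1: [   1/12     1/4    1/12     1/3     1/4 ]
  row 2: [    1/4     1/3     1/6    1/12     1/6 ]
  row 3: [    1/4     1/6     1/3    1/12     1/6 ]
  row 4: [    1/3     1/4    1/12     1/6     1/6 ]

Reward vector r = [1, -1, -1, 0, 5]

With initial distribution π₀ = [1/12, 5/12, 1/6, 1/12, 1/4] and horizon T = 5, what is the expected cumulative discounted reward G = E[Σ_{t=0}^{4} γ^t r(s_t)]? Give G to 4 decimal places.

t=0: π = [0.0833, 0.4167, 0.1667, 0.0833, 0.2500], E[r] = 0.7500, γ^t·E[r] = 0.750000, running G = 0.750000
t=1: π = [0.2014, 0.2500, 0.1250, 0.2153, 0.2083], E[r] = 0.8681, γ^t·E[r] = 0.607639, running G = 1.357639
t=2: π = [0.2257, 0.2257, 0.1644, 0.1800, 0.2043], E[r] = 0.8571, γ^t·E[r] = 0.419959, running G = 1.777598
t=3: π = [0.2294, 0.2299, 0.1608, 0.1756, 0.2043], E[r] = 0.8601, γ^t·E[r] = 0.295014, running G = 2.072612
t=4: π = [0.2287, 0.2297, 0.1598, 0.1769, 0.2049], E[r] = 0.8640, γ^t·E[r] = 0.207449, running G = 2.280062

G = 2.2801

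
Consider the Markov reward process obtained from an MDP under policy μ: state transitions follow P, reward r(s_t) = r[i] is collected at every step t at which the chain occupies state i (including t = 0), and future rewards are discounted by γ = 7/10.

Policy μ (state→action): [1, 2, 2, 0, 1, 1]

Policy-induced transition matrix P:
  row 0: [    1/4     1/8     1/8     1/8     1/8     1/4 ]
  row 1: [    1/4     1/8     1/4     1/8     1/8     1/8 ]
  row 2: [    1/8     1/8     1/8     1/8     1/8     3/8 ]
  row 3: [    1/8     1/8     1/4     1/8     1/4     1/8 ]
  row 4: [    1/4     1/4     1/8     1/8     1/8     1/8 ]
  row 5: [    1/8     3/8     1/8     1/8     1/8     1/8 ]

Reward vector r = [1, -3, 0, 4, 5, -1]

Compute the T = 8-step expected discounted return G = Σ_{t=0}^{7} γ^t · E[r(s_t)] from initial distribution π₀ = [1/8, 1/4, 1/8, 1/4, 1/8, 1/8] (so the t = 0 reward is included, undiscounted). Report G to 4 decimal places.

G = 2.3341

t=0: π = [0.1250, 0.2500, 0.1250, 0.2500, 0.1250, 0.1250], E[r] = 0.8750, γ^t·E[r] = 0.875000, running G = 0.875000
t=1: π = [0.1875, 0.1719, 0.1875, 0.1250, 0.1563, 0.1719], E[r] = 0.7813, γ^t·E[r] = 0.546875, running G = 1.421875
t=2: π = [0.1895, 0.1875, 0.1621, 0.1250, 0.1406, 0.1953], E[r] = 0.6348, γ^t·E[r] = 0.311035, running G = 1.732910
t=3: π = [0.1897, 0.1914, 0.1641, 0.1250, 0.1406, 0.1892], E[r] = 0.6294, γ^t·E[r] = 0.215882, running G = 1.948792
t=4: π = [0.1902, 0.1899, 0.1646, 0.1250, 0.1406, 0.1897], E[r] = 0.6340, γ^t·E[r] = 0.152217, running G = 2.101009
t=5: π = [0.1901, 0.1900, 0.1644, 0.1250, 0.1406, 0.1899], E[r] = 0.6333, γ^t·E[r] = 0.106434, running G = 2.207443
t=6: π = [0.1901, 0.1901, 0.1644, 0.1250, 0.1406, 0.1899], E[r] = 0.6332, γ^t·E[r] = 0.074495, running G = 2.281938
t=7: π = [0.1901, 0.1900, 0.1644, 0.1250, 0.1406, 0.1899], E[r] = 0.6332, γ^t·E[r] = 0.052150, running G = 2.334088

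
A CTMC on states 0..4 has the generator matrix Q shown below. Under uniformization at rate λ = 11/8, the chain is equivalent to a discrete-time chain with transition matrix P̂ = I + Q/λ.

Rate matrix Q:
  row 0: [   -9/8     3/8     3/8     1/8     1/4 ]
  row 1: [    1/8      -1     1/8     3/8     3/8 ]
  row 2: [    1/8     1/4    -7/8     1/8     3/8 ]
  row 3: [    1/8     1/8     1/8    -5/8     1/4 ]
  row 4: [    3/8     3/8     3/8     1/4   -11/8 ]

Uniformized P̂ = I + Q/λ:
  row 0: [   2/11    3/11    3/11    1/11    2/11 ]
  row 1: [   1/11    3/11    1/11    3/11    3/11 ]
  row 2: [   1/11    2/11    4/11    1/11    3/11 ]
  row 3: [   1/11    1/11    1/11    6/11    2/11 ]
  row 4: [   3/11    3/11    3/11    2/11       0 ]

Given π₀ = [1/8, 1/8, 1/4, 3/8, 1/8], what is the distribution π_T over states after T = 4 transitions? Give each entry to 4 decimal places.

t=0: π = [0.1250, 0.1250, 0.2500, 0.3750, 0.1250]
t=1: π = [0.1250, 0.1818, 0.2045, 0.2955, 0.1932]
t=2: π = [0.1374, 0.2004, 0.2045, 0.2758, 0.1818]
t=3: π = [0.1365, 0.2040, 0.2047, 0.2693, 0.1856]
t=4: π = [0.1371, 0.2052, 0.2053, 0.2673, 0.1852]

π = [0.1371, 0.2052, 0.2053, 0.2673, 0.1852]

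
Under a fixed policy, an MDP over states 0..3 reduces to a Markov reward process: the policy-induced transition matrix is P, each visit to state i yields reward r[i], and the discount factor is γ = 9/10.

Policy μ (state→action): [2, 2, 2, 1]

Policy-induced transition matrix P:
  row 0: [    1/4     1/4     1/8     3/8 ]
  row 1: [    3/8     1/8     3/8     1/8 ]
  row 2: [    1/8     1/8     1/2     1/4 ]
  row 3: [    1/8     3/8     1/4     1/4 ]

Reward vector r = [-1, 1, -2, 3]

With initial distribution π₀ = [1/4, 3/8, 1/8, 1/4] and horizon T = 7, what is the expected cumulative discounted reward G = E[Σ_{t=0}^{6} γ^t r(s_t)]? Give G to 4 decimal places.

t=0: π = [0.2500, 0.3750, 0.1250, 0.2500], E[r] = 0.6250, γ^t·E[r] = 0.625000, running G = 0.625000
t=1: π = [0.2500, 0.2188, 0.2969, 0.2344], E[r] = 0.0781, γ^t·E[r] = 0.070313, running G = 0.695313
t=2: π = [0.2109, 0.2148, 0.3203, 0.2539], E[r] = 0.1250, γ^t·E[r] = 0.101250, running G = 0.796563
t=3: π = [0.2051, 0.2148, 0.3306, 0.2495], E[r] = 0.0972, γ^t·E[r] = 0.070835, running G = 0.867398
t=4: π = [0.2043, 0.2130, 0.3339, 0.2488], E[r] = 0.0873, γ^t·E[r] = 0.057265, running G = 0.924663
t=5: π = [0.2038, 0.2127, 0.3345, 0.2489], E[r] = 0.0866, γ^t·E[r] = 0.051133, running G = 0.975795
t=6: π = [0.2037, 0.2127, 0.3348, 0.2489], E[r] = 0.0862, γ^t·E[r] = 0.045800, running G = 1.021596

G = 1.0216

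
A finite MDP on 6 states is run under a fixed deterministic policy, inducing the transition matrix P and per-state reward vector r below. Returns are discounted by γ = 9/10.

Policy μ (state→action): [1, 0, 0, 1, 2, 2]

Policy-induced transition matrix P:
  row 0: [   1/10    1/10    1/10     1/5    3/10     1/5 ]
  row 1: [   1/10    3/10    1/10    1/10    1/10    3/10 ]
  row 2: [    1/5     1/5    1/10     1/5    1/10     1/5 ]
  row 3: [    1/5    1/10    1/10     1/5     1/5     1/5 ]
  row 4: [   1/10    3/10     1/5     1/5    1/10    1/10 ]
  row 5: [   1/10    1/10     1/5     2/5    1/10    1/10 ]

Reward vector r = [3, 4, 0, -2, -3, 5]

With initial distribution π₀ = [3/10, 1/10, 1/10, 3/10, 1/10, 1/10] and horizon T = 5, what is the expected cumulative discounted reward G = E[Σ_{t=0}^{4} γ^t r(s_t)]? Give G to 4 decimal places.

t=0: π = [0.3000, 0.1000, 0.1000, 0.3000, 0.1000, 0.1000], E[r] = 0.9000, γ^t·E[r] = 0.900000, running G = 0.900000
t=1: π = [0.1400, 0.1500, 0.1200, 0.2100, 0.1900, 0.1900], E[r] = 0.9800, γ^t·E[r] = 0.882000, running G = 1.782000
t=2: π = [0.1330, 0.1800, 0.1380, 0.2230, 0.1490, 0.1770], E[r] = 1.1110, γ^t·E[r] = 0.899910, running G = 2.681910
t=3: π = [0.1361, 0.1796, 0.1326, 0.2174, 0.1489, 0.1854], E[r] = 1.1722, γ^t·E[r] = 0.854534, running G = 3.536444
t=4: π = [0.1350, 0.1790, 0.1334, 0.2191, 0.1490, 0.1845], E[r] = 1.1584, γ^t·E[r] = 0.760007, running G = 4.296450

G = 4.2965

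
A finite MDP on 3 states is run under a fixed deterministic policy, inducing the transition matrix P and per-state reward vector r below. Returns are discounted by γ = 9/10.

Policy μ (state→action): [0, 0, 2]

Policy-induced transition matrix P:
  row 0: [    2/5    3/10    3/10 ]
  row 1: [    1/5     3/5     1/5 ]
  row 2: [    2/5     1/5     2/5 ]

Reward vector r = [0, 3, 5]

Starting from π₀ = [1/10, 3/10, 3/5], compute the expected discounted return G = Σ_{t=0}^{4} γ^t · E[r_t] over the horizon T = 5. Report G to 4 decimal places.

t=0: π = [0.1000, 0.3000, 0.6000], E[r] = 3.9000, γ^t·E[r] = 3.900000, running G = 3.900000
t=1: π = [0.3400, 0.3300, 0.3300], E[r] = 2.6400, γ^t·E[r] = 2.376000, running G = 6.276000
t=2: π = [0.3340, 0.3660, 0.3000], E[r] = 2.5980, γ^t·E[r] = 2.104380, running G = 8.380380
t=3: π = [0.3268, 0.3798, 0.2934], E[r] = 2.6064, γ^t·E[r] = 1.900066, running G = 10.280446
t=4: π = [0.3240, 0.3846, 0.2914], E[r] = 2.6106, γ^t·E[r] = 1.712815, running G = 11.993260

G = 11.9933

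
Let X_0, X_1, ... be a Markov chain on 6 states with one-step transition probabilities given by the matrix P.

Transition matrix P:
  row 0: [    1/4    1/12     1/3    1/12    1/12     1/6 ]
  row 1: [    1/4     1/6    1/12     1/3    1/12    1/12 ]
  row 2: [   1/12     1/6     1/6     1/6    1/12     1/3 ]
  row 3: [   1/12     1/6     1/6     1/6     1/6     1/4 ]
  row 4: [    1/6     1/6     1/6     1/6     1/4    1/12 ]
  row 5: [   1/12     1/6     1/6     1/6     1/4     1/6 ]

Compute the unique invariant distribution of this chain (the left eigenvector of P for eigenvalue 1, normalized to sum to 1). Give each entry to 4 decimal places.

π = [0.1464, 0.1545, 0.1782, 0.1802, 0.1551, 0.1856]

Balance equations π_j = Σ_i π_i·P[i][j]:
  π_0 = 1/4·π_0 + 1/4·π_1 + 1/12·π_2 + 1/12·π_3 + 1/6·π_4 + 1/12·π_5
  π_1 = 1/12·π_0 + 1/6·π_1 + 1/6·π_2 + 1/6·π_3 + 1/6·π_4 + 1/6·π_5
  π_2 = 1/3·π_0 + 1/12·π_1 + 1/6·π_2 + 1/6·π_3 + 1/6·π_4 + 1/6·π_5
  π_3 = 1/12·π_0 + 1/3·π_1 + 1/6·π_2 + 1/6·π_3 + 1/6·π_4 + 1/6·π_5
  π_4 = 1/12·π_0 + 1/12·π_1 + 1/12·π_2 + 1/6·π_3 + 1/4·π_4 + 1/4·π_5
  normalize: π_0 + π_1 + π_2 + π_3 + π_4 + π_5 = 1
Solving the linear system gives exactly π = [218/1489, 230/1489, 796/4467, 805/4467, 231/1489, 829/4467].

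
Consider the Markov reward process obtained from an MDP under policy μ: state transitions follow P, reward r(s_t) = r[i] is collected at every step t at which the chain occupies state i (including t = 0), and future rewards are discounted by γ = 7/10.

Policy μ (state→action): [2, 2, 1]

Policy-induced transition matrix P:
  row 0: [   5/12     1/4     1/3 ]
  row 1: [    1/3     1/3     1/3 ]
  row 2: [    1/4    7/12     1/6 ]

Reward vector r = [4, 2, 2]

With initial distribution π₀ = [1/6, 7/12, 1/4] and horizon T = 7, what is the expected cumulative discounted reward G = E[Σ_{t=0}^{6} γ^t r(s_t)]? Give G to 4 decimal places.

G = 7.8241

t=0: π = [0.1667, 0.5833, 0.2500], E[r] = 2.3333, γ^t·E[r] = 2.333333, running G = 2.333333
t=1: π = [0.3264, 0.3819, 0.2917], E[r] = 2.6528, γ^t·E[r] = 1.856944, running G = 4.190278
t=2: π = [0.3362, 0.3791, 0.2847], E[r] = 2.6725, γ^t·E[r] = 1.309502, running G = 5.499780
t=3: π = [0.3376, 0.3765, 0.2859], E[r] = 2.6753, γ^t·E[r] = 0.917611, running G = 6.417391
t=4: π = [0.3376, 0.3767, 0.2857], E[r] = 2.6753, γ^t·E[r] = 0.642337, running G = 7.059728
t=5: π = [0.3377, 0.3766, 0.2857], E[r] = 2.6753, γ^t·E[r] = 0.449642, running G = 7.509371
t=6: π = [0.3377, 0.3766, 0.2857], E[r] = 2.6753, γ^t·E[r] = 0.314749, running G = 7.824120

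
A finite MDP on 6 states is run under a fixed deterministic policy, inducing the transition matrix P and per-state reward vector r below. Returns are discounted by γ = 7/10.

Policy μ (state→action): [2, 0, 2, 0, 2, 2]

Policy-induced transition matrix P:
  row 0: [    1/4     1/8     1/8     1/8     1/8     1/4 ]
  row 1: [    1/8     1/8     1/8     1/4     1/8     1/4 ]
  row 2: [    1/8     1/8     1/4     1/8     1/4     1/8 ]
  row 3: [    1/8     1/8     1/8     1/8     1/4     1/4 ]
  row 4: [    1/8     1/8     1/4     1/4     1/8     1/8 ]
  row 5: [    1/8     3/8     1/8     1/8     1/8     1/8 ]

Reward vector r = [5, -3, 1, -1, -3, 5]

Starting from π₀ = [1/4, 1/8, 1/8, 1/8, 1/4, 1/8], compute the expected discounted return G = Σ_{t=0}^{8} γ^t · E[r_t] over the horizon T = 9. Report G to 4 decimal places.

t=0: π = [0.2500, 0.1250, 0.1250, 0.1250, 0.2500, 0.1250], E[r] = 0.7500, γ^t·E[r] = 0.750000, running G = 0.750000
t=1: π = [0.1563, 0.1563, 0.1719, 0.1719, 0.1563, 0.1875], E[r] = 0.7813, γ^t·E[r] = 0.546875, running G = 1.296875
t=2: π = [0.1445, 0.1719, 0.1660, 0.1641, 0.1680, 0.1855], E[r] = 0.6328, γ^t·E[r] = 0.310078, running G = 1.606953
t=3: π = [0.1431, 0.1714, 0.1667, 0.1675, 0.1663, 0.1851], E[r] = 0.6270, γ^t·E[r] = 0.215045, running G = 1.821998
t=4: π = [0.1429, 0.1713, 0.1666, 0.1672, 0.1668, 0.1852], E[r] = 0.6259, γ^t·E[r] = 0.150282, running G = 1.972280
t=5: π = [0.1429, 0.1713, 0.1667, 0.1673, 0.1667, 0.1852], E[r] = 0.6255, γ^t·E[r] = 0.105119, running G = 2.077400
t=6: π = [0.1429, 0.1713, 0.1667, 0.1673, 0.1667, 0.1852], E[r] = 0.6255, γ^t·E[r] = 0.073589, running G = 2.150989
t=7: π = [0.1429, 0.1713, 0.1667, 0.1673, 0.1667, 0.1852], E[r] = 0.6255, γ^t·E[r] = 0.051511, running G = 2.202500
t=8: π = [0.1429, 0.1713, 0.1667, 0.1673, 0.1667, 0.1852], E[r] = 0.6255, γ^t·E[r] = 0.036058, running G = 2.238558

G = 2.2386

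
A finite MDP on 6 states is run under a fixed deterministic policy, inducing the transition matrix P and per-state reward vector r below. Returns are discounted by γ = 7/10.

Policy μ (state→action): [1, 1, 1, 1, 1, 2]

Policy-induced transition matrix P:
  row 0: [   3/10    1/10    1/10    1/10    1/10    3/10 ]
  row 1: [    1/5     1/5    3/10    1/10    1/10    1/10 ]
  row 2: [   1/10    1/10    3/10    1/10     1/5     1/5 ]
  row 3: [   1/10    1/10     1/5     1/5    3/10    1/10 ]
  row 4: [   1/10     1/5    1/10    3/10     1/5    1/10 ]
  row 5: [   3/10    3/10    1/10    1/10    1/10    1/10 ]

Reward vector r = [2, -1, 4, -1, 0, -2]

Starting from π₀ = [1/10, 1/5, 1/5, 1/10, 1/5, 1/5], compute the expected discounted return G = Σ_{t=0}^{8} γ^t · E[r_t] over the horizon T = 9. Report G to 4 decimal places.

G = 1.3912

t=0: π = [0.1000, 0.2000, 0.2000, 0.1000, 0.2000, 0.2000], E[r] = 0.3000, γ^t·E[r] = 0.300000, running G = 0.300000
t=1: π = [0.1800, 0.1800, 0.1900, 0.1500, 0.1600, 0.1400], E[r] = 0.5100, γ^t·E[r] = 0.357000, running G = 0.657000
t=2: π = [0.1820, 0.1620, 0.1890, 0.1470, 0.1650, 0.1550], E[r] = 0.5010, γ^t·E[r] = 0.245490, running G = 0.902490
t=3: π = [0.1836, 0.1637, 0.1849, 0.1477, 0.1648, 0.1553], E[r] = 0.4848, γ^t·E[r] = 0.166286, running G = 1.068776
t=4: π = [0.1842, 0.1639, 0.1845, 0.1477, 0.1645, 0.1552], E[r] = 0.4842, γ^t·E[r] = 0.116256, running G = 1.185033
t=5: π = [0.1843, 0.1639, 0.1845, 0.1477, 0.1644, 0.1553], E[r] = 0.4842, γ^t·E[r] = 0.081383, running G = 1.266416
t=6: π = [0.1843, 0.1639, 0.1844, 0.1477, 0.1644, 0.1553], E[r] = 0.4842, γ^t·E[r] = 0.056965, running G = 1.323381
t=7: π = [0.1843, 0.1639, 0.1844, 0.1477, 0.1644, 0.1553], E[r] = 0.4842, γ^t·E[r] = 0.039875, running G = 1.363256
t=8: π = [0.1843, 0.1639, 0.1844, 0.1476, 0.1644, 0.1553], E[r] = 0.4842, γ^t·E[r] = 0.027913, running G = 1.391168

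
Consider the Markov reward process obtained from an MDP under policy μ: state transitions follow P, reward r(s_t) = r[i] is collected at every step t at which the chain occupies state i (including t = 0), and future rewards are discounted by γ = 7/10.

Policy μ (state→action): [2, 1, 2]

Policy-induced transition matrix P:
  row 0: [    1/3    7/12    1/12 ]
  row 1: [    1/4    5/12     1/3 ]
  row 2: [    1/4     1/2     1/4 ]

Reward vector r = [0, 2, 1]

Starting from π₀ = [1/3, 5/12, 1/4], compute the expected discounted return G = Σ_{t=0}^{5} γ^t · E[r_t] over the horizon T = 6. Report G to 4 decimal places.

t=0: π = [0.3333, 0.4167, 0.2500], E[r] = 1.0833, γ^t·E[r] = 1.083333, running G = 1.083333
t=1: π = [0.2778, 0.4931, 0.2292], E[r] = 1.2153, γ^t·E[r] = 0.850694, running G = 1.934028
t=2: π = [0.2731, 0.4821, 0.2448], E[r] = 1.2089, γ^t·E[r] = 0.592367, running G = 2.526395
t=3: π = [0.2728, 0.4826, 0.2446], E[r] = 1.2098, γ^t·E[r] = 0.414971, running G = 2.941366
t=4: π = [0.2727, 0.4825, 0.2448], E[r] = 1.2098, γ^t·E[r] = 0.290469, running G = 3.231835
t=5: π = [0.2727, 0.4825, 0.2448], E[r] = 1.2098, γ^t·E[r] = 0.203329, running G = 3.435164

G = 3.4352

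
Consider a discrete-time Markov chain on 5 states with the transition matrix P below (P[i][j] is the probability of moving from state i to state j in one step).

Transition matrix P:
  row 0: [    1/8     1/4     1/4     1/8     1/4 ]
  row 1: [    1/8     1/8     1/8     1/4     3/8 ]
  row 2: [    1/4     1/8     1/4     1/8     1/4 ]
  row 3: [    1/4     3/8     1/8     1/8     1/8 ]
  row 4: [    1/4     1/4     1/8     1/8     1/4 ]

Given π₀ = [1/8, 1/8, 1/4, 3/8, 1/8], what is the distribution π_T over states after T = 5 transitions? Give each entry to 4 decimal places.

π = [0.1978, 0.2202, 0.1711, 0.1525, 0.2584]

t=0: π = [0.1250, 0.1250, 0.2500, 0.3750, 0.1250]
t=1: π = [0.2188, 0.2500, 0.1719, 0.1406, 0.2188]
t=2: π = [0.1914, 0.2148, 0.1738, 0.1563, 0.2637]
t=3: π = [0.1992, 0.2209, 0.1707, 0.1519, 0.2573]
t=4: π = [0.1975, 0.2200, 0.1712, 0.1526, 0.2586]
t=5: π = [0.1978, 0.2202, 0.1711, 0.1525, 0.2584]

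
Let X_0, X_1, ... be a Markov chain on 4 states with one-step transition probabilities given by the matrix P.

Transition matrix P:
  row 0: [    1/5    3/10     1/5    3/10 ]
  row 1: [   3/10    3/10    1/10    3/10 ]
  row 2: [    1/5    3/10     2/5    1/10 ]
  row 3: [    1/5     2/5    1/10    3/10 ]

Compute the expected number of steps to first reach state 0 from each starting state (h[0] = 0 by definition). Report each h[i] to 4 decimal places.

h = [0.0000, 3.8674, 4.3094, 4.2541]

First-step conditioning: h[0] = 0; for i ≠ 0, h[i] = 1 + Σ_k P[i][k]·h[k].
  h[1] = 1 + 3/10·h[1] + 1/10·h[2] + 3/10·h[3]
  h[2] = 1 + 3/10·h[1] + 2/5·h[2] + 1/10·h[3]
  h[3] = 1 + 2/5·h[1] + 1/10·h[2] + 3/10·h[3]
Solving the 3×3 linear system over states ≠ 0 gives exactly h = [0, 700/181, 780/181, 770/181] (h[0] = 0 is the target).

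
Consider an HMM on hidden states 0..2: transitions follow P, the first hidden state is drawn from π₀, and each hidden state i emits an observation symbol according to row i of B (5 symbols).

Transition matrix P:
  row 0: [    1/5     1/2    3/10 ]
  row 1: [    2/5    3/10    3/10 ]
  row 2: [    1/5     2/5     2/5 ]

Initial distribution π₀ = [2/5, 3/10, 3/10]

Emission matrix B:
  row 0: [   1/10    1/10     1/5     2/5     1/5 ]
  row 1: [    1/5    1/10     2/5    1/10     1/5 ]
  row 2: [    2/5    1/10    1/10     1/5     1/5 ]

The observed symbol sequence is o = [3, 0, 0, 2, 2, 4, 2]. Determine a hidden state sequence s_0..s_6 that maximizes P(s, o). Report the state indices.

path = [0, 2, 2, 1, 1, 0, 1]

t=0: δ = [1.600e-01, 3.000e-02, 6.000e-02]  (obs o_0=3)
t=1: δ = [3.200e-03, 1.600e-02, 1.920e-02]  ψ = [0, 0, 0]  (obs o_1=0)
t=2: δ = [6.400e-04, 1.536e-03, 3.072e-03]  ψ = [1, 2, 2]  (obs o_2=0)
t=3: δ = [1.229e-04, 4.915e-04, 1.229e-04]  ψ = [1, 2, 2]  (obs o_3=2)
t=4: δ = [3.932e-05, 5.898e-05, 1.475e-05]  ψ = [1, 1, 1]  (obs o_4=2)
t=5: δ = [4.719e-06, 3.932e-06, 3.539e-06]  ψ = [1, 0, 1]  (obs o_5=4)
t=6: δ = [3.146e-07, 9.437e-07, 1.416e-07]  ψ = [1, 0, 0]  (obs o_6=2)
backtrack: best end state = 1; path = [0, 2, 2, 1, 1, 0, 1]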